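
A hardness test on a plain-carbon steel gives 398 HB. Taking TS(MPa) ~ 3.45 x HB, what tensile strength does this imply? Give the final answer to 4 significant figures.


TS (MPa) = 3.45 * HB
TS = 3.45 * 398
TS = 1373 MPa


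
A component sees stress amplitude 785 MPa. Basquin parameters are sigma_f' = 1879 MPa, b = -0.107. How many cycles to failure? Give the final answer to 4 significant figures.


sigma_a = sigma_f' * (2*Nf)^b
2*Nf = (sigma_a / sigma_f')^(1/b)
2*Nf = (785 / 1879)^(1/-0.107)
2*Nf = 3488.11
Nf = 1744 cycles


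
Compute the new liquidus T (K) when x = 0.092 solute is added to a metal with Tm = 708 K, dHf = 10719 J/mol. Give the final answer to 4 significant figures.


dT = R*Tm^2*x / dHf
dT = 8.314 * 708^2 * 0.092 / 10719
dT = 35.7693 K
T_new = 708 - 35.7693 = 672.2 K


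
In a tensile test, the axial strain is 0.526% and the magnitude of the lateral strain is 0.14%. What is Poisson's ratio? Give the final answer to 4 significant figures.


nu = -epsilon_lat / epsilon_axial
Lateral strain is contraction (negative), so using magnitudes:
nu = 0.14 / 0.526
nu = 0.2662


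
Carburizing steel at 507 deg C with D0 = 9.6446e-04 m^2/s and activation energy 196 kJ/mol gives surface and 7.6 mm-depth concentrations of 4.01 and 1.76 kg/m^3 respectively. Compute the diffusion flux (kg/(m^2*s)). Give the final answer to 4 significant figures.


Step 1: D = D0 * exp(-Qd/(R*T))
T = 507 + 273.15 = 780.15 K
D = 9.6446e-04 * exp(-196e3 / (8.314 * 780.15)) = 7.25615e-17 m^2/s
Step 2: J = D * (C1 - C2) / dx
J = 7.25615e-17 * (4.01 - 1.76) / 7.6e-03
J = 2.148e-14 kg/(m^2*s)


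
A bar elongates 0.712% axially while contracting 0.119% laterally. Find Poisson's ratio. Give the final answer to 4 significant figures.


nu = -epsilon_lat / epsilon_axial
Lateral strain is contraction (negative), so using magnitudes:
nu = 0.119 / 0.712
nu = 0.1671


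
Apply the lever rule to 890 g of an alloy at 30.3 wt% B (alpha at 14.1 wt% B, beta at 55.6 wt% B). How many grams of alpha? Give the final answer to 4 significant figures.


f_alpha = (C_beta - C0) / (C_beta - C_alpha)
f_alpha = (55.6 - 30.3) / (55.6 - 14.1) = 0.609639
m_alpha = f_alpha * m_total = 0.609639 * 890 = 542.6 g


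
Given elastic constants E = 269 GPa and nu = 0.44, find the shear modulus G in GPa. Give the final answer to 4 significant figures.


G = E / (2*(1+nu))
G = 269 / (2*(1+0.44))
G = 93.4 GPa


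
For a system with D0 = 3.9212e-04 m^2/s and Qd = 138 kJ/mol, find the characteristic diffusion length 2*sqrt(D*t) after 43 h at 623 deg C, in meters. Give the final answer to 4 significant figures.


Step 1: D = D0 * exp(-Qd/(R*T))
T = 896.15 K
D = 3.9212e-04 * exp(-138e3 / (8.314 * 896.15)) = 3.5433e-12 m^2/s
Step 2: L = 2*sqrt(D*t)
t = 43 h = 154800 s
L = 2*sqrt(3.5433e-12 * 154800) = 1.481e-03 m


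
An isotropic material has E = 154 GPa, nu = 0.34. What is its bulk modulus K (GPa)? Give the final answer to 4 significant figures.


K = E / (3*(1-2*nu))
K = 154 / (3*(1-2*0.34))
K = 160.4 GPa


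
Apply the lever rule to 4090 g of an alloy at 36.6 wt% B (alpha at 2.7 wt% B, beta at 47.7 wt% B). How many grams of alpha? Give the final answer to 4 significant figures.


f_alpha = (C_beta - C0) / (C_beta - C_alpha)
f_alpha = (47.7 - 36.6) / (47.7 - 2.7) = 0.246667
m_alpha = f_alpha * m_total = 0.246667 * 4090 = 1009 g


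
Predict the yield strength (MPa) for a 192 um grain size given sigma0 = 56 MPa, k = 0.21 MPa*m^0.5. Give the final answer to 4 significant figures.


sigma_y = sigma0 + k / sqrt(d)
d = 192 um = 1.92e-04 m
sigma_y = 56 + 0.21 / sqrt(1.92e-04)
sigma_y = 71.16 MPa


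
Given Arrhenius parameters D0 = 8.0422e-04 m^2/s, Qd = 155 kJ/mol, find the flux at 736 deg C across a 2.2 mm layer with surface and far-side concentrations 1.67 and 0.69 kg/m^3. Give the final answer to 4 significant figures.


Step 1: D = D0 * exp(-Qd/(R*T))
T = 736 + 273.15 = 1009.15 K
D = 8.0422e-04 * exp(-155e3 / (8.314 * 1009.15)) = 7.623e-12 m^2/s
Step 2: J = D * (C1 - C2) / dx
J = 7.623e-12 * (1.67 - 0.69) / 2.2e-03
J = 3.396e-09 kg/(m^2*s)


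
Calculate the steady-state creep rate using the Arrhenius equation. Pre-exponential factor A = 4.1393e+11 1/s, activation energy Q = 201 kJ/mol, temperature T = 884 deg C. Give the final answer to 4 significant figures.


rate = A * exp(-Q / (R*T))
T = 884 + 273.15 = 1157.15 K
rate = 4.1393e+11 * exp(-201e3 / (8.314 * 1157.15))
rate = 349.4 1/s


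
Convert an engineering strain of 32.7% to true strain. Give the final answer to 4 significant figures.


epsilon_true = ln(1 + epsilon_eng)
epsilon_true = ln(1 + 0.327)
epsilon_true = 0.2829


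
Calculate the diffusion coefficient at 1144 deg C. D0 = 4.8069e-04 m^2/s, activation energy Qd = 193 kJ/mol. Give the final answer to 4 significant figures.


D = D0 * exp(-Qd / (R*T))
T = 1417.15 K
D = 4.8069e-04 * exp(-193e3 / (8.314 * 1417.15))
D = 3.697e-11 m^2/s


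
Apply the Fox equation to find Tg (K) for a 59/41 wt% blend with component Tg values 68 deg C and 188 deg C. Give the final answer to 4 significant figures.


1/Tg = w1/Tg1 + w2/Tg2 (in Kelvin)
Tg1 = 341.15 K, Tg2 = 461.15 K
1/Tg = 0.59/341.15 + 0.41/461.15
Tg = 381.9 K


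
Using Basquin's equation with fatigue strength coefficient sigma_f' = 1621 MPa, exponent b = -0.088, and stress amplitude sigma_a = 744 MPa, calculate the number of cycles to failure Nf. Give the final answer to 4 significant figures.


sigma_a = sigma_f' * (2*Nf)^b
2*Nf = (sigma_a / sigma_f')^(1/b)
2*Nf = (744 / 1621)^(1/-0.088)
2*Nf = 6971.02
Nf = 3486 cycles


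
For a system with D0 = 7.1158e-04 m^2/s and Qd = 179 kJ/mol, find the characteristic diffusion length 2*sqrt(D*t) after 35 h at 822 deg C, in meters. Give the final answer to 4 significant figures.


Step 1: D = D0 * exp(-Qd/(R*T))
T = 1095.15 K
D = 7.1158e-04 * exp(-179e3 / (8.314 * 1095.15)) = 2.06192e-12 m^2/s
Step 2: L = 2*sqrt(D*t)
t = 35 h = 126000 s
L = 2*sqrt(2.06192e-12 * 126000) = 1.019e-03 m


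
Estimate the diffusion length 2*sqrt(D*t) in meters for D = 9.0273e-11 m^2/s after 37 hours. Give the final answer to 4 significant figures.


t = 37 hr = 133200 s
Diffusion length = 2*sqrt(D*t)
= 2*sqrt(9.0273e-11 * 133200)
= 6.935e-03 m


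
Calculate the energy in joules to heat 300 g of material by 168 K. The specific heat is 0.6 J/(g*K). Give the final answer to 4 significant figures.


Q = m * cp * dT
Q = 300 * 0.6 * 168
Q = 30240 J


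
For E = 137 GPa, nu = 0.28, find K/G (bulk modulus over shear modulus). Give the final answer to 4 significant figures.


G = E / (2*(1+nu))
G = 137 / (2*(1+0.28)) = 53.5156 GPa
K = E / (3*(1-2*nu))
K = 137 / (3*(1-2*0.28)) = 103.788 GPa
K/G = 103.788 / 53.5156 = 1.939


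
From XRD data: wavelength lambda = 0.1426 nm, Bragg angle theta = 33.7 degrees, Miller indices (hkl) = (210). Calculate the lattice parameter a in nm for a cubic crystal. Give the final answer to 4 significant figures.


d = lambda / (2*sin(theta))
d = 0.1426 / (2*sin(33.7 deg))
d = 0.128504 nm
a = d * sqrt(h^2+k^2+l^2) = 0.128504 * sqrt(5)
a = 0.2873 nm


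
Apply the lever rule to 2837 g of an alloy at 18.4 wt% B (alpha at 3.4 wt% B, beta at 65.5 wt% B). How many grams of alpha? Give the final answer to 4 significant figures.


f_alpha = (C_beta - C0) / (C_beta - C_alpha)
f_alpha = (65.5 - 18.4) / (65.5 - 3.4) = 0.758454
m_alpha = f_alpha * m_total = 0.758454 * 2837 = 2152 g


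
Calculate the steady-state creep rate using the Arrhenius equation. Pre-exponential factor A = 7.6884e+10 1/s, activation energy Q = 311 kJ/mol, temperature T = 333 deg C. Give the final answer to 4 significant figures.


rate = A * exp(-Q / (R*T))
T = 333 + 273.15 = 606.15 K
rate = 7.6884e+10 * exp(-311e3 / (8.314 * 606.15))
rate = 1.215e-16 1/s


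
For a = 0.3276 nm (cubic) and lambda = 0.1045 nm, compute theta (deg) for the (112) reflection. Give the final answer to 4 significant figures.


d = a / sqrt(h^2+k^2+l^2)
d = 0.3276 / sqrt(6) = 0.133742 nm
lambda = 2*d*sin(theta)  =>  sin(theta) = lambda / (2*d)
sin(theta) = 0.1045 / (2 * 0.133742) = 0.390677
theta = 23 deg


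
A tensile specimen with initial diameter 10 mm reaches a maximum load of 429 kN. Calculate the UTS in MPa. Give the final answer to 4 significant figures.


A0 = pi*(d/2)^2 = pi*(10/2)^2 = 78.5398 mm^2
UTS = F_max / A0 = 429*1000 / 78.5398
UTS = 5462 MPa


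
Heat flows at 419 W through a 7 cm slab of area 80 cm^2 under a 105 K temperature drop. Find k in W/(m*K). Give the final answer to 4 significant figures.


k = Q*L / (A*dT)
L = 0.07 m, A = 8e-03 m^2
k = 419 * 0.07 / (8e-03 * 105)
k = 34.92 W/(m*K)


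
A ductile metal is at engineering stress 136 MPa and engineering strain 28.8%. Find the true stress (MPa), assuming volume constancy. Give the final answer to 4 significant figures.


sigma_true = sigma_eng * (1 + epsilon_eng)
sigma_true = 136 * (1 + 0.288)
sigma_true = 175.2 MPa


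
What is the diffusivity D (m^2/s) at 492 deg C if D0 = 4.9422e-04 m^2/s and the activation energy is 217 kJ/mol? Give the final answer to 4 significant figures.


D = D0 * exp(-Qd / (R*T))
T = 765.15 K
D = 4.9422e-04 * exp(-217e3 / (8.314 * 765.15))
D = 7.575e-19 m^2/s


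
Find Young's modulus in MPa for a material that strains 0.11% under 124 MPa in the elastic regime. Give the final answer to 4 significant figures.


E = sigma / epsilon
epsilon = 0.11% = 1.1e-03
E = 124 / 1.1e-03
E = 112700 MPa


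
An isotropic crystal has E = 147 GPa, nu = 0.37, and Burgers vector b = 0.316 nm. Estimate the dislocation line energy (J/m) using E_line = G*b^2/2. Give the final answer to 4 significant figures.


Step 1: G = E / (2*(1+nu))
G = 147 / (2*(1+0.37)) = 53.6496 GPa = 5.36496e+10 Pa
Step 2: E_line = G*b^2/2
b = 0.316 nm = 3.16e-10 m
E_line = 0.5 * 5.36496e+10 * (3.16e-10)^2 = 2.679e-09 J/m


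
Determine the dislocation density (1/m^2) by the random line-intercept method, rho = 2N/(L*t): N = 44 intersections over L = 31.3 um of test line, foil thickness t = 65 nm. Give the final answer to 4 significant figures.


rho = 2N / (L * t)
L = 31.3 um = 3.13e-05 m, t = 65 nm = 6.5e-08 m
rho = 2 * 44 / (3.13e-05 * 6.5e-08)
rho = 4.325e+13 1/m^2


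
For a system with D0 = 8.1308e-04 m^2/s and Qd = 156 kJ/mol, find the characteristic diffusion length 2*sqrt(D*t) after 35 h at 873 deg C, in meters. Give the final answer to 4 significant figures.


Step 1: D = D0 * exp(-Qd/(R*T))
T = 1146.15 K
D = 8.1308e-04 * exp(-156e3 / (8.314 * 1146.15)) = 6.31441e-11 m^2/s
Step 2: L = 2*sqrt(D*t)
t = 35 h = 126000 s
L = 2*sqrt(6.31441e-11 * 126000) = 5.641e-03 m


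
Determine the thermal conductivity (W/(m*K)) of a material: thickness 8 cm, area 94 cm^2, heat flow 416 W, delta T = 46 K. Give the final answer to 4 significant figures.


k = Q*L / (A*dT)
L = 0.08 m, A = 9.4e-03 m^2
k = 416 * 0.08 / (9.4e-03 * 46)
k = 76.97 W/(m*K)


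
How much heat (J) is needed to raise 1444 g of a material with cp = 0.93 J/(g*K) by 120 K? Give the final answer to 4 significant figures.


Q = m * cp * dT
Q = 1444 * 0.93 * 120
Q = 161200 J


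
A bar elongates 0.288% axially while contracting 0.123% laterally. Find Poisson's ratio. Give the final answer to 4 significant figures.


nu = -epsilon_lat / epsilon_axial
Lateral strain is contraction (negative), so using magnitudes:
nu = 0.123 / 0.288
nu = 0.4271


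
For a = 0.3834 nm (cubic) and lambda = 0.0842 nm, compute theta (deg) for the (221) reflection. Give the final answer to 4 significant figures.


d = a / sqrt(h^2+k^2+l^2)
d = 0.3834 / sqrt(9) = 0.1278 nm
lambda = 2*d*sin(theta)  =>  sin(theta) = lambda / (2*d)
sin(theta) = 0.0842 / (2 * 0.1278) = 0.329421
theta = 19.23 deg


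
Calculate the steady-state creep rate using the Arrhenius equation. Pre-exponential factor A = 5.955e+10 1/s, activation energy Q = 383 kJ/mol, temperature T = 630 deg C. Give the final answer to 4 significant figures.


rate = A * exp(-Q / (R*T))
T = 630 + 273.15 = 903.15 K
rate = 5.955e+10 * exp(-383e3 / (8.314 * 903.15))
rate = 4.196e-12 1/s


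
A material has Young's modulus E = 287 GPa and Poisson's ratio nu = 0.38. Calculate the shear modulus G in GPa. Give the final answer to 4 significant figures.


G = E / (2*(1+nu))
G = 287 / (2*(1+0.38))
G = 104 GPa


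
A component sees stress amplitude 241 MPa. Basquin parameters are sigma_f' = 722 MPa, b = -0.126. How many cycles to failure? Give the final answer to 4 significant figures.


sigma_a = sigma_f' * (2*Nf)^b
2*Nf = (sigma_a / sigma_f')^(1/b)
2*Nf = (241 / 722)^(1/-0.126)
2*Nf = 6052.1
Nf = 3026 cycles


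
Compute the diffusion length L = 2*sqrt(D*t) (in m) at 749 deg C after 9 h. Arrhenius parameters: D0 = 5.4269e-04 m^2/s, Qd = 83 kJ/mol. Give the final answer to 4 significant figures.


Step 1: D = D0 * exp(-Qd/(R*T))
T = 1022.15 K
D = 5.4269e-04 * exp(-83e3 / (8.314 * 1022.15)) = 3.11081e-08 m^2/s
Step 2: L = 2*sqrt(D*t)
t = 9 h = 32400 s
L = 2*sqrt(3.11081e-08 * 32400) = 0.06349 m


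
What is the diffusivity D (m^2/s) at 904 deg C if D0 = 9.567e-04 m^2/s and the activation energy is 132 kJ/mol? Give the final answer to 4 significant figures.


D = D0 * exp(-Qd / (R*T))
T = 1177.15 K
D = 9.567e-04 * exp(-132e3 / (8.314 * 1177.15))
D = 1.328e-09 m^2/s


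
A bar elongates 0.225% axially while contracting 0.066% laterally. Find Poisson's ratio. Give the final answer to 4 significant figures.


nu = -epsilon_lat / epsilon_axial
Lateral strain is contraction (negative), so using magnitudes:
nu = 0.066 / 0.225
nu = 0.2933


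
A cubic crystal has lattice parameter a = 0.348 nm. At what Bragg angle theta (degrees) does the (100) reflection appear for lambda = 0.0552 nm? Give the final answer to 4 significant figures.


d = a / sqrt(h^2+k^2+l^2)
d = 0.348 / sqrt(1) = 0.348 nm
lambda = 2*d*sin(theta)  =>  sin(theta) = lambda / (2*d)
sin(theta) = 0.0552 / (2 * 0.348) = 0.0793103
theta = 4.549 deg


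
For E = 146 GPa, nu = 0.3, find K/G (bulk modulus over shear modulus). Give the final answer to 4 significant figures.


G = E / (2*(1+nu))
G = 146 / (2*(1+0.3)) = 56.1538 GPa
K = E / (3*(1-2*nu))
K = 146 / (3*(1-2*0.3)) = 121.667 GPa
K/G = 121.667 / 56.1538 = 2.167


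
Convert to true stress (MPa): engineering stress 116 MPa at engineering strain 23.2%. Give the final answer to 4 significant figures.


sigma_true = sigma_eng * (1 + epsilon_eng)
sigma_true = 116 * (1 + 0.232)
sigma_true = 142.9 MPa


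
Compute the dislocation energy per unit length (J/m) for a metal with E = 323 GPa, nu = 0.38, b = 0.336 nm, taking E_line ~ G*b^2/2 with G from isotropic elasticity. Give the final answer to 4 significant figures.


Step 1: G = E / (2*(1+nu))
G = 323 / (2*(1+0.38)) = 117.029 GPa = 1.17029e+11 Pa
Step 2: E_line = G*b^2/2
b = 0.336 nm = 3.36e-10 m
E_line = 0.5 * 1.17029e+11 * (3.36e-10)^2 = 6.606e-09 J/m


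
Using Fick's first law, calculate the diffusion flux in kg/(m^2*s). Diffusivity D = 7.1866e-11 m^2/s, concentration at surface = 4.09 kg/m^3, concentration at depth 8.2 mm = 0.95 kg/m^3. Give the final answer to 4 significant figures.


J = -D * (dC/dx) = D * (C1 - C2) / dx
J = 7.1866e-11 * (4.09 - 0.95) / 8.2e-03
J = 2.752e-08 kg/(m^2*s)


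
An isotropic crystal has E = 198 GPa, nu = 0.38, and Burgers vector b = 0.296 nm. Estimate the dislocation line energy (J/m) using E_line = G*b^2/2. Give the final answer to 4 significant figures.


Step 1: G = E / (2*(1+nu))
G = 198 / (2*(1+0.38)) = 71.7391 GPa = 7.17391e+10 Pa
Step 2: E_line = G*b^2/2
b = 0.296 nm = 2.96e-10 m
E_line = 0.5 * 7.17391e+10 * (2.96e-10)^2 = 3.143e-09 J/m


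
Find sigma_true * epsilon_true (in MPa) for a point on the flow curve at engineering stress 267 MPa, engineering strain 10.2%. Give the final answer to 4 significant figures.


sigma_true = sigma_eng * (1 + epsilon_eng)
sigma_true = 267 * (1 + 0.102) = 294.234 MPa
epsilon_true = ln(1 + epsilon_eng)
epsilon_true = ln(1 + 0.102) = 0.0971267
sigma_true * epsilon_true = 294.234 * 0.0971267 = 28.58 MPa


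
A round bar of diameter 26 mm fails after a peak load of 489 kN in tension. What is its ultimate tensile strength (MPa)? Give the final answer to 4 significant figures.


A0 = pi*(d/2)^2 = pi*(26/2)^2 = 530.929 mm^2
UTS = F_max / A0 = 489*1000 / 530.929
UTS = 921 MPa


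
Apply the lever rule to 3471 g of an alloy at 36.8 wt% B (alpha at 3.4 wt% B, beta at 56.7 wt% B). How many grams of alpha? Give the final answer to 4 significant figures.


f_alpha = (C_beta - C0) / (C_beta - C_alpha)
f_alpha = (56.7 - 36.8) / (56.7 - 3.4) = 0.373358
m_alpha = f_alpha * m_total = 0.373358 * 3471 = 1296 g


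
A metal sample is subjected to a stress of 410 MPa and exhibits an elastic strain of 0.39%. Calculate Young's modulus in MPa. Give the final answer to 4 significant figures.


E = sigma / epsilon
epsilon = 0.39% = 3.9e-03
E = 410 / 3.9e-03
E = 105100 MPa


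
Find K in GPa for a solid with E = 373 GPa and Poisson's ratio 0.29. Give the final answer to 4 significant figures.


K = E / (3*(1-2*nu))
K = 373 / (3*(1-2*0.29))
K = 296 GPa


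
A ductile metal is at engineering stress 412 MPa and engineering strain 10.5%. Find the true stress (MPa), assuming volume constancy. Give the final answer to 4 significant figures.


sigma_true = sigma_eng * (1 + epsilon_eng)
sigma_true = 412 * (1 + 0.105)
sigma_true = 455.3 MPa


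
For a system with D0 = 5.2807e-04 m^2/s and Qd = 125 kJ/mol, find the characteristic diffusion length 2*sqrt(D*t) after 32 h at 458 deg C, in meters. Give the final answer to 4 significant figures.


Step 1: D = D0 * exp(-Qd/(R*T))
T = 731.15 K
D = 5.2807e-04 * exp(-125e3 / (8.314 * 731.15)) = 6.19654e-13 m^2/s
Step 2: L = 2*sqrt(D*t)
t = 32 h = 115200 s
L = 2*sqrt(6.19654e-13 * 115200) = 5.344e-04 m


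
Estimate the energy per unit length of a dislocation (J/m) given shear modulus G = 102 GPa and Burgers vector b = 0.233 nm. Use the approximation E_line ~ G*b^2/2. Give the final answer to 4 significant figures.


E = G*b^2/2
b = 0.233 nm = 2.33e-10 m
G = 102 GPa = 1.02e+11 Pa
E = 0.5 * 1.02e+11 * (2.33e-10)^2
E = 2.769e-09 J/m


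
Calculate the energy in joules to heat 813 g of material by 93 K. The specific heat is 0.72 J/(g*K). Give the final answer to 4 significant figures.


Q = m * cp * dT
Q = 813 * 0.72 * 93
Q = 54440 J


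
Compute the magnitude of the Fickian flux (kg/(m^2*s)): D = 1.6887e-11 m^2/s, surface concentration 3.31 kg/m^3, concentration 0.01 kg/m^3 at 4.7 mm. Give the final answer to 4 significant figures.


J = -D * (dC/dx) = D * (C1 - C2) / dx
J = 1.6887e-11 * (3.31 - 0.01) / 4.7e-03
J = 1.186e-08 kg/(m^2*s)


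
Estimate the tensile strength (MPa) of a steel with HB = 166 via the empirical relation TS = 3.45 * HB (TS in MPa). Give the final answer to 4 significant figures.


TS (MPa) = 3.45 * HB
TS = 3.45 * 166
TS = 572.7 MPa


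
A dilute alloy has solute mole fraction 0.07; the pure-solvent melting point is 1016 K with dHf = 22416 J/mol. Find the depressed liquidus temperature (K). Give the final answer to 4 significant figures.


dT = R*Tm^2*x / dHf
dT = 8.314 * 1016^2 * 0.07 / 22416
dT = 26.8002 K
T_new = 1016 - 26.8002 = 989.2 K


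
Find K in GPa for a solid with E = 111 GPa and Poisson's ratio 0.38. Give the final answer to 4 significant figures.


K = E / (3*(1-2*nu))
K = 111 / (3*(1-2*0.38))
K = 154.2 GPa


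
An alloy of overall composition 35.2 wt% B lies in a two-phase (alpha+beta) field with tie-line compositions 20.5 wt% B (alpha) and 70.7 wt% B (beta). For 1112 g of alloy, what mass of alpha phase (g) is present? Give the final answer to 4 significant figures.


f_alpha = (C_beta - C0) / (C_beta - C_alpha)
f_alpha = (70.7 - 35.2) / (70.7 - 20.5) = 0.707171
m_alpha = f_alpha * m_total = 0.707171 * 1112 = 786.4 g


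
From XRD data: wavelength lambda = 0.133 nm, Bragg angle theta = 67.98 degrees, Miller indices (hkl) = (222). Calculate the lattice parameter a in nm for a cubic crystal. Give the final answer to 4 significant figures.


d = lambda / (2*sin(theta))
d = 0.133 / (2*sin(67.98 deg))
d = 0.0717327 nm
a = d * sqrt(h^2+k^2+l^2) = 0.0717327 * sqrt(12)
a = 0.2485 nm


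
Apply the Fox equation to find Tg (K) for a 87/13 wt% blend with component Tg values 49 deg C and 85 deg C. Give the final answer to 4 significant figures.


1/Tg = w1/Tg1 + w2/Tg2 (in Kelvin)
Tg1 = 322.15 K, Tg2 = 358.15 K
1/Tg = 0.87/322.15 + 0.13/358.15
Tg = 326.4 K


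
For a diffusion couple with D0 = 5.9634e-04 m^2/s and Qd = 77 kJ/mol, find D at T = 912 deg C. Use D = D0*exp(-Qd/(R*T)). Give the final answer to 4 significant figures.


D = D0 * exp(-Qd / (R*T))
T = 1185.15 K
D = 5.9634e-04 * exp(-77e3 / (8.314 * 1185.15))
D = 2.408e-07 m^2/s


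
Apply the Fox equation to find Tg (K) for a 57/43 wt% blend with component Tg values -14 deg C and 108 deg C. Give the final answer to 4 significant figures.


1/Tg = w1/Tg1 + w2/Tg2 (in Kelvin)
Tg1 = 259.15 K, Tg2 = 381.15 K
1/Tg = 0.57/259.15 + 0.43/381.15
Tg = 300.5 K


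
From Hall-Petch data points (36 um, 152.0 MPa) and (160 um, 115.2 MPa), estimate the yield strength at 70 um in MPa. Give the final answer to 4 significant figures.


sigma_y = sigma0 + k / sqrt(d)
1/sqrt(d1) = 1/sqrt(3.6e-05) = 166.667;  1/sqrt(d2) = 79.0569
k = (sigma1 - sigma2) / (1/sqrt(d1) - 1/sqrt(d2)) = (152.0 - 115.2) / (166.667 - 79.0569) = 0.420045 MPa*m^0.5
sigma0 = sigma1 - k/sqrt(d1) = 152.0 - 0.420045*166.667 = 81.9926 MPa
sigma_y(d3) = 81.9926 + 0.420045 / sqrt(7e-05) = 132.2 MPa


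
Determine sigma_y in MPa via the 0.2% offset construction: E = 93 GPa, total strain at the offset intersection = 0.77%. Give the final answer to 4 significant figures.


Offset strain = 0.002
Elastic strain at yield = total_strain - offset = 7.7e-03 - 0.002 = 5.7e-03
sigma_y = E * elastic_strain = 93000 * 5.7e-03
sigma_y = 530.1 MPa


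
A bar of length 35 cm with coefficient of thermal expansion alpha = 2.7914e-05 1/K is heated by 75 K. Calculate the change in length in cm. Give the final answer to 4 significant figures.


dL = L0 * alpha * dT
dL = 35 * 2.7914e-05 * 75
dL = 0.07327 cm


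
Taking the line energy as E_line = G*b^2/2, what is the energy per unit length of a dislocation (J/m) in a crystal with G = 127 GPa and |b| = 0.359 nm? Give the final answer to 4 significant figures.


E = G*b^2/2
b = 0.359 nm = 3.59e-10 m
G = 127 GPa = 1.27e+11 Pa
E = 0.5 * 1.27e+11 * (3.59e-10)^2
E = 8.184e-09 J/m


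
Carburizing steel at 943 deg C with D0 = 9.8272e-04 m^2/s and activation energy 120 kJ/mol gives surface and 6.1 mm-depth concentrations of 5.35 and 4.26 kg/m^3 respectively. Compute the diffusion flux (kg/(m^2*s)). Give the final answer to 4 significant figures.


Step 1: D = D0 * exp(-Qd/(R*T))
T = 943 + 273.15 = 1216.15 K
D = 9.8272e-04 * exp(-120e3 / (8.314 * 1216.15)) = 6.88883e-09 m^2/s
Step 2: J = D * (C1 - C2) / dx
J = 6.88883e-09 * (5.35 - 4.26) / 6.1e-03
J = 1.231e-06 kg/(m^2*s)


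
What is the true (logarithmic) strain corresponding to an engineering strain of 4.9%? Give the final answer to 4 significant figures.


epsilon_true = ln(1 + epsilon_eng)
epsilon_true = ln(1 + 0.049)
epsilon_true = 0.04784


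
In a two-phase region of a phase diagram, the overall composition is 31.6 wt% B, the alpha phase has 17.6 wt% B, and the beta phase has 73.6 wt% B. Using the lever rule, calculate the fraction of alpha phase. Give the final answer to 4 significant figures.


f_alpha = (C_beta - C0) / (C_beta - C_alpha)
f_alpha = (73.6 - 31.6) / (73.6 - 17.6)
f_alpha = 0.75


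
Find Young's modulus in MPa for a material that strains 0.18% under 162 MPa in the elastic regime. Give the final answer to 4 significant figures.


E = sigma / epsilon
epsilon = 0.18% = 1.8e-03
E = 162 / 1.8e-03
E = 90000 MPa


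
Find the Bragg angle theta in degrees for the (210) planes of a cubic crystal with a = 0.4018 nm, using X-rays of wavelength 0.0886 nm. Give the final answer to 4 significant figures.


d = a / sqrt(h^2+k^2+l^2)
d = 0.4018 / sqrt(5) = 0.17969 nm
lambda = 2*d*sin(theta)  =>  sin(theta) = lambda / (2*d)
sin(theta) = 0.0886 / (2 * 0.17969) = 0.246535
theta = 14.27 deg


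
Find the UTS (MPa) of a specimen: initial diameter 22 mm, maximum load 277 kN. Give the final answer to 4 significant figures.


A0 = pi*(d/2)^2 = pi*(22/2)^2 = 380.133 mm^2
UTS = F_max / A0 = 277*1000 / 380.133
UTS = 728.7 MPa


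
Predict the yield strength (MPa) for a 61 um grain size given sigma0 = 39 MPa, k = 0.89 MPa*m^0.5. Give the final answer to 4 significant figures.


sigma_y = sigma0 + k / sqrt(d)
d = 61 um = 6.1e-05 m
sigma_y = 39 + 0.89 / sqrt(6.1e-05)
sigma_y = 153 MPa


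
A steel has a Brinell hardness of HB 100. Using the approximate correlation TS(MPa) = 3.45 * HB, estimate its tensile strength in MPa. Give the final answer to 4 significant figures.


TS (MPa) = 3.45 * HB
TS = 3.45 * 100
TS = 345 MPa


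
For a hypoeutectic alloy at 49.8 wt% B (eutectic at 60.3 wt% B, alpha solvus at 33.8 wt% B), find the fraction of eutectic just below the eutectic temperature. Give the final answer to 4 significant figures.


f_primary = (C_e - C0) / (C_e - C_alpha_max)
f_primary = (60.3 - 49.8) / (60.3 - 33.8)
f_primary = 0.396226
f_eutectic = 1 - 0.396226 = 0.6038


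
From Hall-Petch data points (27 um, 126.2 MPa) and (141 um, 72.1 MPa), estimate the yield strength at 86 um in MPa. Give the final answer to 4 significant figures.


sigma_y = sigma0 + k / sqrt(d)
1/sqrt(d1) = 1/sqrt(2.7e-05) = 192.45;  1/sqrt(d2) = 84.2152
k = (sigma1 - sigma2) / (1/sqrt(d1) - 1/sqrt(d2)) = (126.2 - 72.1) / (192.45 - 84.2152) = 0.499839 MPa*m^0.5
sigma0 = sigma1 - k/sqrt(d1) = 126.2 - 0.499839*192.45 = 30.006 MPa
sigma_y(d3) = 30.006 + 0.499839 / sqrt(8.6e-05) = 83.9 MPa


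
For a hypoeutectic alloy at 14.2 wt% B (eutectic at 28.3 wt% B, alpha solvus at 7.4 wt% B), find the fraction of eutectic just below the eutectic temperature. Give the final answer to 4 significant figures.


f_primary = (C_e - C0) / (C_e - C_alpha_max)
f_primary = (28.3 - 14.2) / (28.3 - 7.4)
f_primary = 0.674641
f_eutectic = 1 - 0.674641 = 0.3254


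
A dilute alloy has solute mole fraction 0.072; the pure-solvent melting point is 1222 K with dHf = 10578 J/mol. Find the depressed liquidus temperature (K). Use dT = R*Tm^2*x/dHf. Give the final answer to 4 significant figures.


dT = R*Tm^2*x / dHf
dT = 8.314 * 1222^2 * 0.072 / 10578
dT = 84.5048 K
T_new = 1222 - 84.5048 = 1137 K


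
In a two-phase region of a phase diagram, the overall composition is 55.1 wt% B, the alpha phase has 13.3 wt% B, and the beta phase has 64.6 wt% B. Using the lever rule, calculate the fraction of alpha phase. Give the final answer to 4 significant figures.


f_alpha = (C_beta - C0) / (C_beta - C_alpha)
f_alpha = (64.6 - 55.1) / (64.6 - 13.3)
f_alpha = 0.1852


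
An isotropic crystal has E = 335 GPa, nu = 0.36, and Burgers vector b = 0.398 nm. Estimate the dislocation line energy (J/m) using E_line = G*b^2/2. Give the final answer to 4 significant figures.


Step 1: G = E / (2*(1+nu))
G = 335 / (2*(1+0.36)) = 123.162 GPa = 1.23162e+11 Pa
Step 2: E_line = G*b^2/2
b = 0.398 nm = 3.98e-10 m
E_line = 0.5 * 1.23162e+11 * (3.98e-10)^2 = 9.755e-09 J/m


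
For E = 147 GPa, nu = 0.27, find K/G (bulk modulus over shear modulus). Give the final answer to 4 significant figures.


G = E / (2*(1+nu))
G = 147 / (2*(1+0.27)) = 57.874 GPa
K = E / (3*(1-2*nu))
K = 147 / (3*(1-2*0.27)) = 106.522 GPa
K/G = 106.522 / 57.874 = 1.841


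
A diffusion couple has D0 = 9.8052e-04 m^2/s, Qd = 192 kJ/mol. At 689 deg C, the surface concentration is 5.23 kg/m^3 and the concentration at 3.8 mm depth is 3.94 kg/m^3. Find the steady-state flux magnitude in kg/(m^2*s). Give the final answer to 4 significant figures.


Step 1: D = D0 * exp(-Qd/(R*T))
T = 689 + 273.15 = 962.15 K
D = 9.8052e-04 * exp(-192e3 / (8.314 * 962.15)) = 3.694e-14 m^2/s
Step 2: J = D * (C1 - C2) / dx
J = 3.694e-14 * (5.23 - 3.94) / 3.8e-03
J = 1.254e-11 kg/(m^2*s)


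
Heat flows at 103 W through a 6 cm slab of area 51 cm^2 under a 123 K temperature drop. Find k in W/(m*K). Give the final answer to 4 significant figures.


k = Q*L / (A*dT)
L = 0.06 m, A = 5.1e-03 m^2
k = 103 * 0.06 / (5.1e-03 * 123)
k = 9.852 W/(m*K)


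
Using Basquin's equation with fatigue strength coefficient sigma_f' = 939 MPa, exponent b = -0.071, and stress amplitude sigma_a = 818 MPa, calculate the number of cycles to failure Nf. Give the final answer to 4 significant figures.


sigma_a = sigma_f' * (2*Nf)^b
2*Nf = (sigma_a / sigma_f')^(1/b)
2*Nf = (818 / 939)^(1/-0.071)
2*Nf = 6.97967
Nf = 3.49 cycles


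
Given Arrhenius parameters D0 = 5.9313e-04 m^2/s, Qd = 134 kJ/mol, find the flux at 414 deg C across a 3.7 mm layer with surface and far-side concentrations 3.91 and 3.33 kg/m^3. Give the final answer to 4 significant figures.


Step 1: D = D0 * exp(-Qd/(R*T))
T = 414 + 273.15 = 687.15 K
D = 5.9313e-04 * exp(-134e3 / (8.314 * 687.15)) = 3.86002e-14 m^2/s
Step 2: J = D * (C1 - C2) / dx
J = 3.86002e-14 * (3.91 - 3.33) / 3.7e-03
J = 6.051e-12 kg/(m^2*s)


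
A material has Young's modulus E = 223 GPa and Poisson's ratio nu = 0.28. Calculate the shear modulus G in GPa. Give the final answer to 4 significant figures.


G = E / (2*(1+nu))
G = 223 / (2*(1+0.28))
G = 87.11 GPa


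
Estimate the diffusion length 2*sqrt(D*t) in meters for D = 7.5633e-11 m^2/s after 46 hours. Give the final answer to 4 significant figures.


t = 46 hr = 165600 s
Diffusion length = 2*sqrt(D*t)
= 2*sqrt(7.5633e-11 * 165600)
= 7.078e-03 m


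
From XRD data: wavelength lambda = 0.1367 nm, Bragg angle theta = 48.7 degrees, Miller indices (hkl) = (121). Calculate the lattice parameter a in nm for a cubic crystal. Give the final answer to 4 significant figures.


d = lambda / (2*sin(theta))
d = 0.1367 / (2*sin(48.7 deg))
d = 0.09098 nm
a = d * sqrt(h^2+k^2+l^2) = 0.09098 * sqrt(6)
a = 0.2229 nm


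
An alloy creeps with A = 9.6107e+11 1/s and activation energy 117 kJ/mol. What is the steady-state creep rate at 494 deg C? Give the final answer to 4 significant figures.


rate = A * exp(-Q / (R*T))
T = 494 + 273.15 = 767.15 K
rate = 9.6107e+11 * exp(-117e3 / (8.314 * 767.15))
rate = 10380 1/s


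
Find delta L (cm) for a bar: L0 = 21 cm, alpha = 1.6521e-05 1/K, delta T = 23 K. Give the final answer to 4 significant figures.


dL = L0 * alpha * dT
dL = 21 * 1.6521e-05 * 23
dL = 7.98e-03 cm


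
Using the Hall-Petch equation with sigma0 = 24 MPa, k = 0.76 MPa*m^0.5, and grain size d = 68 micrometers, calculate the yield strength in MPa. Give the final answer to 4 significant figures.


sigma_y = sigma0 + k / sqrt(d)
d = 68 um = 6.8e-05 m
sigma_y = 24 + 0.76 / sqrt(6.8e-05)
sigma_y = 116.2 MPa


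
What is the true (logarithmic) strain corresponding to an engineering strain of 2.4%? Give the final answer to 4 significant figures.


epsilon_true = ln(1 + epsilon_eng)
epsilon_true = ln(1 + 0.024)
epsilon_true = 0.02372


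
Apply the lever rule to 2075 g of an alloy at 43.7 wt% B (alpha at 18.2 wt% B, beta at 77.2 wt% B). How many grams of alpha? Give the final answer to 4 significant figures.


f_alpha = (C_beta - C0) / (C_beta - C_alpha)
f_alpha = (77.2 - 43.7) / (77.2 - 18.2) = 0.567797
m_alpha = f_alpha * m_total = 0.567797 * 2075 = 1178 g


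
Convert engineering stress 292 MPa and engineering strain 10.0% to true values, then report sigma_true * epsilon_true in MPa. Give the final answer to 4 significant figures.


sigma_true = sigma_eng * (1 + epsilon_eng)
sigma_true = 292 * (1 + 0.1) = 321.2 MPa
epsilon_true = ln(1 + epsilon_eng)
epsilon_true = ln(1 + 0.1) = 0.0953102
sigma_true * epsilon_true = 321.2 * 0.0953102 = 30.61 MPa


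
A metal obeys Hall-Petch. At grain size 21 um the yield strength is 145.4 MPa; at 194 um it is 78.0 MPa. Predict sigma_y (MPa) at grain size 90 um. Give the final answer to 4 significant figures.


sigma_y = sigma0 + k / sqrt(d)
1/sqrt(d1) = 1/sqrt(2.1e-05) = 218.218;  1/sqrt(d2) = 71.7958
k = (sigma1 - sigma2) / (1/sqrt(d1) - 1/sqrt(d2)) = (145.4 - 78.0) / (218.218 - 71.7958) = 0.460313 MPa*m^0.5
sigma0 = sigma1 - k/sqrt(d1) = 145.4 - 0.460313*218.218 = 44.9514 MPa
sigma_y(d3) = 44.9514 + 0.460313 / sqrt(9e-05) = 93.47 MPa


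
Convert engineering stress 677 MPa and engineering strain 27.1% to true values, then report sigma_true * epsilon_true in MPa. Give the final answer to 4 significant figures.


sigma_true = sigma_eng * (1 + epsilon_eng)
sigma_true = 677 * (1 + 0.271) = 860.467 MPa
epsilon_true = ln(1 + epsilon_eng)
epsilon_true = ln(1 + 0.271) = 0.239804
sigma_true * epsilon_true = 860.467 * 0.239804 = 206.3 MPa


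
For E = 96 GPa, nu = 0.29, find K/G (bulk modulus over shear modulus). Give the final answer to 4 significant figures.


G = E / (2*(1+nu))
G = 96 / (2*(1+0.29)) = 37.2093 GPa
K = E / (3*(1-2*nu))
K = 96 / (3*(1-2*0.29)) = 76.1905 GPa
K/G = 76.1905 / 37.2093 = 2.048


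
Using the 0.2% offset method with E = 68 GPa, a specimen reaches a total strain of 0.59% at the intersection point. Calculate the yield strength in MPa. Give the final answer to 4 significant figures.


Offset strain = 0.002
Elastic strain at yield = total_strain - offset = 5.9e-03 - 0.002 = 3.9e-03
sigma_y = E * elastic_strain = 68000 * 3.9e-03
sigma_y = 265.2 MPa


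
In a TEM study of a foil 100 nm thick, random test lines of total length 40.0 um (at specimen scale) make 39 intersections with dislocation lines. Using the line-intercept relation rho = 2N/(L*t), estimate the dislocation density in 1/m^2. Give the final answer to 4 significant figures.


rho = 2N / (L * t)
L = 40.0 um = 4e-05 m, t = 100 nm = 1e-07 m
rho = 2 * 39 / (4e-05 * 1e-07)
rho = 1.95e+13 1/m^2


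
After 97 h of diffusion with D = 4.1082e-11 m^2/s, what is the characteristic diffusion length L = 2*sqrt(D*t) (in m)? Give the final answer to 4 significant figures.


t = 97 hr = 349200 s
Diffusion length = 2*sqrt(D*t)
= 2*sqrt(4.1082e-11 * 349200)
= 7.575e-03 m


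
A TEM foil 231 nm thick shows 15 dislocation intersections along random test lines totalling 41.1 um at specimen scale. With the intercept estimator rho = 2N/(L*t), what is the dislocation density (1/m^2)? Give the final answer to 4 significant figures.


rho = 2N / (L * t)
L = 41.1 um = 4.11e-05 m, t = 231 nm = 2.31e-07 m
rho = 2 * 15 / (4.11e-05 * 2.31e-07)
rho = 3.16e+12 1/m^2


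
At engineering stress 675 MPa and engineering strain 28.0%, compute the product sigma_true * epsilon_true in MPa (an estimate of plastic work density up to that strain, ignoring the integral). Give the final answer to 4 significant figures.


sigma_true = sigma_eng * (1 + epsilon_eng)
sigma_true = 675 * (1 + 0.28) = 864 MPa
epsilon_true = ln(1 + epsilon_eng)
epsilon_true = ln(1 + 0.28) = 0.24686
sigma_true * epsilon_true = 864 * 0.24686 = 213.3 MPa


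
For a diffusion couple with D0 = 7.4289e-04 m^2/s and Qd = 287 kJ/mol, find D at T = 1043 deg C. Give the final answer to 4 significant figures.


D = D0 * exp(-Qd / (R*T))
T = 1316.15 K
D = 7.4289e-04 * exp(-287e3 / (8.314 * 1316.15))
D = 3.021e-15 m^2/s


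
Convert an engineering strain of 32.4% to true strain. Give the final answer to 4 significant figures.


epsilon_true = ln(1 + epsilon_eng)
epsilon_true = ln(1 + 0.324)
epsilon_true = 0.2807


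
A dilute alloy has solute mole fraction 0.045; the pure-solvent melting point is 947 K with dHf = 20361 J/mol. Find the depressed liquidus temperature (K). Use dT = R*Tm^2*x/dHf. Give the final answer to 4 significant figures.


dT = R*Tm^2*x / dHf
dT = 8.314 * 947^2 * 0.045 / 20361
dT = 16.4787 K
T_new = 947 - 16.4787 = 930.5 K


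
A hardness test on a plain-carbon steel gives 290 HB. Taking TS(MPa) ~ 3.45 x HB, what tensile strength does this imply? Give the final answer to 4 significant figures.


TS (MPa) = 3.45 * HB
TS = 3.45 * 290
TS = 1001 MPa


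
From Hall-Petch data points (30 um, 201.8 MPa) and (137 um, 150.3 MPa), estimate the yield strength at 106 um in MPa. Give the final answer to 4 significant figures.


sigma_y = sigma0 + k / sqrt(d)
1/sqrt(d1) = 1/sqrt(3e-05) = 182.574;  1/sqrt(d2) = 85.4358
k = (sigma1 - sigma2) / (1/sqrt(d1) - 1/sqrt(d2)) = (201.8 - 150.3) / (182.574 - 85.4358) = 0.530171 MPa*m^0.5
sigma0 = sigma1 - k/sqrt(d1) = 201.8 - 0.530171*182.574 = 105.004 MPa
sigma_y(d3) = 105.004 + 0.530171 / sqrt(1.06e-04) = 156.5 MPa


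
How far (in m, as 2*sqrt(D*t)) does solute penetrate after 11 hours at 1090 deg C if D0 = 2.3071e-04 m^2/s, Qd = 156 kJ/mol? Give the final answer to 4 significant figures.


Step 1: D = D0 * exp(-Qd/(R*T))
T = 1363.15 K
D = 2.3071e-04 * exp(-156e3 / (8.314 * 1363.15)) = 2.42703e-10 m^2/s
Step 2: L = 2*sqrt(D*t)
t = 11 h = 39600 s
L = 2*sqrt(2.42703e-10 * 39600) = 6.2e-03 m


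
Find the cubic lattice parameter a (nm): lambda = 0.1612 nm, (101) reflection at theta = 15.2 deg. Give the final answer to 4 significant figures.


d = lambda / (2*sin(theta))
d = 0.1612 / (2*sin(15.2 deg))
d = 0.307412 nm
a = d * sqrt(h^2+k^2+l^2) = 0.307412 * sqrt(2)
a = 0.4347 nm


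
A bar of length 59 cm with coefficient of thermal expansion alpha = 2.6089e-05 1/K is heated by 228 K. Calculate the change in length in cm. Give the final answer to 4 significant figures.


dL = L0 * alpha * dT
dL = 59 * 2.6089e-05 * 228
dL = 0.3509 cm


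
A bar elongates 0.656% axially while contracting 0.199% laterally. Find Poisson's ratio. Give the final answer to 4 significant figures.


nu = -epsilon_lat / epsilon_axial
Lateral strain is contraction (negative), so using magnitudes:
nu = 0.199 / 0.656
nu = 0.3034


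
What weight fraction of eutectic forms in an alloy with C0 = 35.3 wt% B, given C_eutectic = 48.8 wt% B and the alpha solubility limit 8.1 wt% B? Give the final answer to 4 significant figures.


f_primary = (C_e - C0) / (C_e - C_alpha_max)
f_primary = (48.8 - 35.3) / (48.8 - 8.1)
f_primary = 0.331695
f_eutectic = 1 - 0.331695 = 0.6683


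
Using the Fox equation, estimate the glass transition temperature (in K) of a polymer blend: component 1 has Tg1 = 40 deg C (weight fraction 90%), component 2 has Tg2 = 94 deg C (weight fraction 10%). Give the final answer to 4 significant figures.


1/Tg = w1/Tg1 + w2/Tg2 (in Kelvin)
Tg1 = 313.15 K, Tg2 = 367.15 K
1/Tg = 0.9/313.15 + 0.1/367.15
Tg = 317.8 K


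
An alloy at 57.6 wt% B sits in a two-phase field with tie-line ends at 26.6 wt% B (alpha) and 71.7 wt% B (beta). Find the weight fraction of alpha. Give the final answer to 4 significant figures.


f_alpha = (C_beta - C0) / (C_beta - C_alpha)
f_alpha = (71.7 - 57.6) / (71.7 - 26.6)
f_alpha = 0.3126


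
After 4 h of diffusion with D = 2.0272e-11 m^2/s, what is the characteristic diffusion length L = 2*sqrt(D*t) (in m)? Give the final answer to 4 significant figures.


t = 4 hr = 14400 s
Diffusion length = 2*sqrt(D*t)
= 2*sqrt(2.0272e-11 * 14400)
= 1.081e-03 m


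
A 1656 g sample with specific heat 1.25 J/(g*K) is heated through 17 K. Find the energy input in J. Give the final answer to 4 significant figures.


Q = m * cp * dT
Q = 1656 * 1.25 * 17
Q = 35190 J


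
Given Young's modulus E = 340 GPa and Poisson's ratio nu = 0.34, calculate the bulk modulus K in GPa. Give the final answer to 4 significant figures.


K = E / (3*(1-2*nu))
K = 340 / (3*(1-2*0.34))
K = 354.2 GPa


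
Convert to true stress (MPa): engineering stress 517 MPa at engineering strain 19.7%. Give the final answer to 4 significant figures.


sigma_true = sigma_eng * (1 + epsilon_eng)
sigma_true = 517 * (1 + 0.197)
sigma_true = 618.8 MPa


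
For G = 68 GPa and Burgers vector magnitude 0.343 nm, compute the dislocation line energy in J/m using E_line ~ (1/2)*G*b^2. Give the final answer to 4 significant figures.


E = G*b^2/2
b = 0.343 nm = 3.43e-10 m
G = 68 GPa = 6.8e+10 Pa
E = 0.5 * 6.8e+10 * (3.43e-10)^2
E = 4e-09 J/m
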